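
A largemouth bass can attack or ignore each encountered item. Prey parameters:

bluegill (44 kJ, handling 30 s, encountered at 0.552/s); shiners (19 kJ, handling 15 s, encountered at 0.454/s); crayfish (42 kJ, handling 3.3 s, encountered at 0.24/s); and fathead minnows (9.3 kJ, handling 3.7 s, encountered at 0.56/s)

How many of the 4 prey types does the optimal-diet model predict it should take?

Profitabilities (E/h, kJ/s): crayfish 12.7, fathead minnows 2.51, bluegill 1.47, shiners 1.27. Add prey in this order while the next type's profitability exceeds the intake rate on those already taken.
Rate on top 1: 5.625. fathead minnows: 2.51 < 5.625 → exclude; stop.
Optimal diet: crayfish — 1 of 4 types.

1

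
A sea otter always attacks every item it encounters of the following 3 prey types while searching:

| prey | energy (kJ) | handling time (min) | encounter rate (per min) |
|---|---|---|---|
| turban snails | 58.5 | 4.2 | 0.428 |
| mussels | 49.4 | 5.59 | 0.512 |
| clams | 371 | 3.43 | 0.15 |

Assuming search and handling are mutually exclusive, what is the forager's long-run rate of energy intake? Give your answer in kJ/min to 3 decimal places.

R = Σλ_iE_i / (1 + Σλ_ih_i)
Numerator: 0.428×58.5 + 0.512×49.4 + 0.15×371 = 106
Denominator: 1 + 0.428×4.2 + 0.512×5.59 + 0.15×3.43 = 6.174
R = 106/6.174 = 17.17 kJ/min

17.165 kJ/min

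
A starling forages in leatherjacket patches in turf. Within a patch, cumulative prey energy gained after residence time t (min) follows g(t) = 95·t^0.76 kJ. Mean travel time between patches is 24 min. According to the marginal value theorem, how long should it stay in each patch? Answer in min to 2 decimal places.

Maximise g(t)/(T+t): set derivative to zero → g'(t)(T+t) = g(t).
g'(t) = 0.76·95·t^-0.24. Setting 0.76·95·t^-0.24 = 95·t^0.76/(24+t) gives 0.76(24+t) = t, so 0.24·t = 0.76×24.
t* = 0.76×24/0.24 = 76 min.

76.00 min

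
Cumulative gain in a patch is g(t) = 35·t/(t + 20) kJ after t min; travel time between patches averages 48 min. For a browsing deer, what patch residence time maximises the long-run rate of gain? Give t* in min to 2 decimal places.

Optimal t* satisfies g'(t*) = g(t*)/(T + t*).
g'(t) = 35·20/(t + 20)². Setting 35·20/(t+20)² = 35t/[(t+20)(48+t)] gives 20(48+t) = t(t+20), so t² = 20×48 = 960.
t* = √960 = 30.98 min.

30.98 min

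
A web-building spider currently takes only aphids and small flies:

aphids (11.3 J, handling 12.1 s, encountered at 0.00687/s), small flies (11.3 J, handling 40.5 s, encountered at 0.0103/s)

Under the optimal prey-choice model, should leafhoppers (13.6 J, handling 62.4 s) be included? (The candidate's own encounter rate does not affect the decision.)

On aphids and small flies alone, R = ΣλE/(1+Σλh) = 0.194/1.5 = 0.1293 J/s.
Profitability of leafhoppers: 13.6/62.4 = 0.2179 J/s.
0.2179 > 0.1293, so adding leafhoppers raises the average — include it.

Yes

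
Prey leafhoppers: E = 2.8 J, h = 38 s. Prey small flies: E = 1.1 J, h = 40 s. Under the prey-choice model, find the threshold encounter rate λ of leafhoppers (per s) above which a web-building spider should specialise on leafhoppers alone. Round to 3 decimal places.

0.016 per s

The zero-one rule: include small flies iff E₂/h₂ > λE₁/(1+λh₁). Equality gives the switch point.
λE₁h₂ = E₂ + λE₂h₁ ⇒ λ = E₂/(E₁h₂ − E₂h₁) = 1.1/(112 − 41.8) = 0.01567 per s.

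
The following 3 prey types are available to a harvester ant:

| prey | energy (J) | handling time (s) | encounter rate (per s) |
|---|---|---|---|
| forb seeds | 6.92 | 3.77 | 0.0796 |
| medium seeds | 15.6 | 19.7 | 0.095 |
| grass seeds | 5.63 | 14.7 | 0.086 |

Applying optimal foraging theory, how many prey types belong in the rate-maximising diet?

E/h in descending order: forb seeds 1.84, medium seeds 0.792, grass seeds 0.383 J/s. The optimal diet is the largest prefix of this list for which every included type satisfies E_i/h_i > R on the types above it.
Rate on top 1: 0.4237. medium seeds: 0.792 > 0.4237 → include.
Rate on top 2: 0.641. grass seeds: 0.383 < 0.641 → exclude; stop.
Optimal diet: forb seeds, medium seeds — 2 of 3 types.

2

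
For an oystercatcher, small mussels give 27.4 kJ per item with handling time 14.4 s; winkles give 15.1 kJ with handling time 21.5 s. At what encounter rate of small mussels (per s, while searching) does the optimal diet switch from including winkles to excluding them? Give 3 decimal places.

At the threshold, the rate on small mussels alone equals the profitability of winkles: λ·27.4/(1 + λ·14.4) = 15.1/21.5 = 0.7023.
Rearranging, λ(27.4 − 0.7023×14.4) = 0.7023, so λ = 0.7023/17.29 = 0.04063 per s.

0.041 per s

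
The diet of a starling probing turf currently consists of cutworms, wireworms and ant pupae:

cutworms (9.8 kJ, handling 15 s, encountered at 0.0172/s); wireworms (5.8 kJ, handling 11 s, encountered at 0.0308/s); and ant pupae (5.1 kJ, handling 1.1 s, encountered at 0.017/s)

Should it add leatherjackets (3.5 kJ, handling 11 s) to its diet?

Yes

Intake rate on the current diet: R = (0.0172×9.8 + 0.0308×5.8 + 0.017×5.1) / (1 + 0.0172×15 + 0.0308×11 + 0.017×1.1) = 0.4339/1.615 = 0.2686 kJ/s.
Profitability of leatherjackets: 3.5/11 = 0.3182 kJ/s.
0.3182 > 0.2686, so adding leatherjackets raises the average — include it.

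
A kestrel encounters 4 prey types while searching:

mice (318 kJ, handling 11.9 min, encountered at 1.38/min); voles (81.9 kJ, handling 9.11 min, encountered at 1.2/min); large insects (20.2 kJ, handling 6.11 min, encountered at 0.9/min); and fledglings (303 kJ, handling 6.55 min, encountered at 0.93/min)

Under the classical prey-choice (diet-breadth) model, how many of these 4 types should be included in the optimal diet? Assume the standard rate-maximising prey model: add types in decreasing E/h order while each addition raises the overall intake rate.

1

Rank by E/h (kJ/min): fledglings 46.3, mice 26.7, voles 8.99, large insects 3.31. Include each in turn until the next type's E/h falls below the running intake rate.
Rate on top 1: 39.74. mice: 26.7 < 39.74 → exclude; stop.
Optimal diet: fledglings — 1 of 4 types.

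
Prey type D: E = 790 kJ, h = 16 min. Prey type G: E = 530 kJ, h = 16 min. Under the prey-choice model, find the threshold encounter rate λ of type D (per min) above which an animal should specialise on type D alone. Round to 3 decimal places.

Drop type G once their profitability E₂/h₂ falls below the rate achievable on type D alone: E₂/h₂ = λE₁/(1 + λh₁).
Solve for λ: λE₁h₂ = E₂(1 + λh₁) → λ(E₁h₂ − E₂h₁) = E₂ → λ = E₂/(E₁h₂ − E₂h₁).
λ = 530/(790×16 − 530×16) = 530/4160 = 0.1274 per min.

0.127 per min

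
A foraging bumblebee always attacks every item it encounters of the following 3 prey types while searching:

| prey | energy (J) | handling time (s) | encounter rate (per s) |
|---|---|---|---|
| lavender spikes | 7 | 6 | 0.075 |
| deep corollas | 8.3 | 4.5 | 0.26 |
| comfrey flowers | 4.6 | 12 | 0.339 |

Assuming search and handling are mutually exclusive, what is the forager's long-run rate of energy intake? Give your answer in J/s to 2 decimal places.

0.63 J/s

R = (0.075×7 + 0.26×8.3 + 0.339×4.6) / (1 + 0.075×6 + 0.26×4.5 + 0.339×12) = 4.242/6.688 = 0.6343 J/s.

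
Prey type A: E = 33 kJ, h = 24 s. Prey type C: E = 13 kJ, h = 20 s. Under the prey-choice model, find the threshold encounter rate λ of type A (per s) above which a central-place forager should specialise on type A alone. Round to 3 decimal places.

0.037 per s

At the threshold, the rate on type A alone equals the profitability of type C: λ·33/(1 + λ·24) = 13/20 = 0.65.
Rearranging, λ(33 − 0.65×24) = 0.65, so λ = 0.65/17.4 = 0.03736 per s.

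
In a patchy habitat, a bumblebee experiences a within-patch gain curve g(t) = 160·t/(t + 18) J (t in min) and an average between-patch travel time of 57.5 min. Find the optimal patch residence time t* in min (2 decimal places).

By the marginal value theorem, leave when the instantaneous gain rate g'(t) equals the habitat-wide average g(t)/(T + t).
g'(t) = 160·18/(t + 18)². Setting 160·18/(t+18)² = 160t/[(t+18)(57.5+t)] gives 18(57.5+t) = t(t+18), so t² = 18×57.5 = 1035.
t* = √1035 = 32.17 min.

32.17 min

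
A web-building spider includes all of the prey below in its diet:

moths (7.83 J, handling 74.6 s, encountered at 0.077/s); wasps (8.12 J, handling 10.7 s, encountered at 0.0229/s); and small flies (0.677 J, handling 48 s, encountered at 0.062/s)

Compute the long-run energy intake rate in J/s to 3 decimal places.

0.083 J/s

Energy encountered per unit search time: 0.077×7.83 + 0.0229×8.12 + 0.062×0.677 = 0.8308 J/s.
Handling time per unit search time: 0.077×74.6 + 0.0229×10.7 + 0.062×48 = 8.965.
Rate = 0.8308/(1 + 8.965) = 0.08337 J/s.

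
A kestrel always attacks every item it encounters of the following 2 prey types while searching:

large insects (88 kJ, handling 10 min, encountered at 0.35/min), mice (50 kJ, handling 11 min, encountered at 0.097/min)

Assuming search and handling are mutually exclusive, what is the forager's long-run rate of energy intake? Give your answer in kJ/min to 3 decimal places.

Energy encountered per unit search time: 0.35×88 + 0.097×50 = 35.65 kJ/min.
Handling time per unit search time: 0.35×10 + 0.097×11 = 4.567.
Rate = 35.65/(1 + 4.567) = 6.404 kJ/min.

6.404 kJ/min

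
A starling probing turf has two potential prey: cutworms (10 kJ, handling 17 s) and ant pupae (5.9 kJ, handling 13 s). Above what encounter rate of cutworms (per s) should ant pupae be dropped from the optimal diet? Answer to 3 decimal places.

0.199 per s

The zero-one rule: include ant pupae iff E₂/h₂ > λE₁/(1+λh₁). Equality gives the switch point.
λE₁h₂ = E₂ + λE₂h₁ ⇒ λ = E₂/(E₁h₂ − E₂h₁) = 5.9/(130 − 100.3) = 0.1987 per s.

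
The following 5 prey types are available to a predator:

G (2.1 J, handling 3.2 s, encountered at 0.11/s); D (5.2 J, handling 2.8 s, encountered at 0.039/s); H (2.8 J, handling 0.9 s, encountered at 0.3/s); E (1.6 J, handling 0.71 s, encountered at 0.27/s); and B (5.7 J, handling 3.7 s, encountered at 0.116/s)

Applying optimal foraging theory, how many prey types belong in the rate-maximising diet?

E/h in descending order: H 3.11, E 2.25, D 1.86, B 1.54, G 0.656 J/s. The optimal diet is the largest prefix of this list for which every included type satisfies E_i/h_i > R on the types above it.
Rate on top 1: 0.6614. E: 2.25 > 0.6614 → include.
Rate on top 2: 0.8702. D: 1.86 > 0.8702 → include.
Rate on top 3: 0.9388. B: 1.54 > 0.9388 → include.
Rate on top 4: 1.068. G: 0.656 < 1.068 → exclude; stop.
Optimal diet: H, E, D, B — 4 of 5 types.

4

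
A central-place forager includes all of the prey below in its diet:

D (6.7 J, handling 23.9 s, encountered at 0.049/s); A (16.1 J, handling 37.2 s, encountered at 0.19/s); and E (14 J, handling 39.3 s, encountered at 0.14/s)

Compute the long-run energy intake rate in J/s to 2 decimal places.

0.36 J/s

R = (0.049×6.7 + 0.19×16.1 + 0.14×14) / (1 + 0.049×23.9 + 0.19×37.2 + 0.14×39.3) = 5.347/14.74 = 0.3627 J/s.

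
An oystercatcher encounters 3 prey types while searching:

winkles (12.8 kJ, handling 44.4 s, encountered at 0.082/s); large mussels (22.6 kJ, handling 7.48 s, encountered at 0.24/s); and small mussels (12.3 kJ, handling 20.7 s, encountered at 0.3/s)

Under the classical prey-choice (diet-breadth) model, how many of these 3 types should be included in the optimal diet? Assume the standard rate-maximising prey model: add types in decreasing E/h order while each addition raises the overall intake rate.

1

Rank by E/h (kJ/s): large mussels 3.02, small mussels 0.594, winkles 0.288. Include each in turn until the next type's E/h falls below the running intake rate.
Rate on top 1: 1.94. small mussels: 0.594 < 1.94 → exclude; stop.
Optimal diet: large mussels — 1 of 3 types.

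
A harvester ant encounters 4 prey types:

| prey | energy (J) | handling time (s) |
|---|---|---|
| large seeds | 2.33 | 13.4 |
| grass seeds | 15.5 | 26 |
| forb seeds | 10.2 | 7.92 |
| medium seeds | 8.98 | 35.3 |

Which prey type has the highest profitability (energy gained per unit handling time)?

forb seeds

In descending order of E/h:
forb seeds: 10.2/7.92 = 1.29 J/s
grass seeds: 15.5/26 = 0.596 J/s
medium seeds: 8.98/35.3 = 0.254 J/s
large seeds: 2.33/13.4 = 0.174 J/s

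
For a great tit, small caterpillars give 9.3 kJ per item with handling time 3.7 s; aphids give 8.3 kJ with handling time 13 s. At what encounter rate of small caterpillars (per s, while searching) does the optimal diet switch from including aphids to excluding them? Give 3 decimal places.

0.092 per s

At the threshold, the rate on small caterpillars alone equals the profitability of aphids: λ·9.3/(1 + λ·3.7) = 8.3/13 = 0.6385.
Rearranging, λ(9.3 − 0.6385×3.7) = 0.6385, so λ = 0.6385/6.938 = 0.09203 per s.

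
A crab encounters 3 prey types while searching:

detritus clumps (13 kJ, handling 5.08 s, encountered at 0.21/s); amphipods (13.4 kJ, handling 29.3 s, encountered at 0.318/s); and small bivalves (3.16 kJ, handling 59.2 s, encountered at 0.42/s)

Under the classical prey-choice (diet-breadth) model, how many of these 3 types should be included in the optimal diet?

Rank by E/h (kJ/s): detritus clumps 2.56, amphipods 0.457, small bivalves 0.0534. Include each in turn until the next type's E/h falls below the running intake rate.
Rate on top 1: 1.321. amphipods: 0.457 < 1.321 → exclude; stop.
Optimal diet: detritus clumps — 1 of 3 types.

1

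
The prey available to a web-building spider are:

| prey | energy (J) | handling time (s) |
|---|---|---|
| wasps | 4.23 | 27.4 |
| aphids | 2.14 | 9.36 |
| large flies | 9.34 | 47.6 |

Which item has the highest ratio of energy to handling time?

aphids

In descending order of E/h:
aphids: 2.14/9.36 = 0.229 J/s
large flies: 9.34/47.6 = 0.196 J/s
wasps: 4.23/27.4 = 0.154 J/s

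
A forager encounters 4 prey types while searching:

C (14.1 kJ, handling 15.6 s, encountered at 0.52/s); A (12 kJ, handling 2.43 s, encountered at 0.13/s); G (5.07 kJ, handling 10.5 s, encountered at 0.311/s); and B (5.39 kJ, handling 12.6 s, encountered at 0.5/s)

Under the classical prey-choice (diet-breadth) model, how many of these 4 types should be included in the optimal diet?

E/h in descending order: A 4.94, C 0.904, G 0.483, B 0.428 kJ/s. The optimal diet is the largest prefix of this list for which every included type satisfies E_i/h_i > R on the types above it.
Rate on top 1: 1.186. C: 0.904 < 1.186 → exclude; stop.
Optimal diet: A — 1 of 4 types.

1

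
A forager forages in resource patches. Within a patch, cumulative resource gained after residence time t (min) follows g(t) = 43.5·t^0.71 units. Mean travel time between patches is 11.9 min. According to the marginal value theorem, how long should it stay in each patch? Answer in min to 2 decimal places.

Maximise g(t)/(T+t): set derivative to zero → g'(t)(T+t) = g(t).
g'(t) = 0.71·43.5·t^-0.29. Setting 0.71·43.5·t^-0.29 = 43.5·t^0.71/(11.9+t) gives 0.71(11.9+t) = t, so 0.29·t = 0.71×11.9.
t* = 0.71×11.9/0.29 = 29.13 min.

29.13 min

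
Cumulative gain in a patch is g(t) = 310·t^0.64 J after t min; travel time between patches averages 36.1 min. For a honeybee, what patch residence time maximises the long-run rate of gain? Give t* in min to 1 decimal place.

64.2 min

By the marginal value theorem, leave when the instantaneous gain rate g'(t) equals the habitat-wide average g(t)/(T + t).
g'(t) = 0.64·310·t^-0.36. Setting 0.64·310·t^-0.36 = 310·t^0.64/(36.1+t) gives 0.64(36.1+t) = t, so 0.36·t = 0.64×36.1.
t* = 0.64×36.1/0.36 = 64.18 min.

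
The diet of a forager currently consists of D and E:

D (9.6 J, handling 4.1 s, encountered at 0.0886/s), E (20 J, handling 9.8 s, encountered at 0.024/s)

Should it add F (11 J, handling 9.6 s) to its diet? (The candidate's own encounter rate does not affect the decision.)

Yes

Intake rate on the current diet: R = (0.0886×9.6 + 0.024×20) / (1 + 0.0886×4.1 + 0.024×9.8) = 1.331/1.598 = 0.8324 J/s.
Profitability of F: 11/9.6 = 1.146 J/s.
Since 1.146 > R, including F increases the long-run rate.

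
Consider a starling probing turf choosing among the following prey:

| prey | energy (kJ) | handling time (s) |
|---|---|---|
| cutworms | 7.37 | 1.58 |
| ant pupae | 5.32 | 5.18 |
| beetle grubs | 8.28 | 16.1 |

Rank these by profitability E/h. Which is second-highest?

ant pupae

Profitability E/h (kJ/s): cutworms = 7.37/1.58 = 4.66, ant pupae = 5.32/5.18 = 1.03, beetle grubs = 8.28/16.1 = 0.514.
Ranked: cutworms > ant pupae > beetle grubs.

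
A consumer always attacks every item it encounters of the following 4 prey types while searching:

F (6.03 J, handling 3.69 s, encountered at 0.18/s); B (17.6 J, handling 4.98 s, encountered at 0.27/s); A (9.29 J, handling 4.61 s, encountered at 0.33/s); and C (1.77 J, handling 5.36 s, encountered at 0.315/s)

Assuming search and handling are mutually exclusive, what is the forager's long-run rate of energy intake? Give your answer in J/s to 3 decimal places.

Energy encountered per unit search time: 0.18×6.03 + 0.27×17.6 + 0.33×9.29 + 0.315×1.77 = 9.461 J/s.
Handling time per unit search time: 0.18×3.69 + 0.27×4.98 + 0.33×4.61 + 0.315×5.36 = 5.219.
Rate = 9.461/(1 + 5.219) = 1.521 J/s.

1.521 J/s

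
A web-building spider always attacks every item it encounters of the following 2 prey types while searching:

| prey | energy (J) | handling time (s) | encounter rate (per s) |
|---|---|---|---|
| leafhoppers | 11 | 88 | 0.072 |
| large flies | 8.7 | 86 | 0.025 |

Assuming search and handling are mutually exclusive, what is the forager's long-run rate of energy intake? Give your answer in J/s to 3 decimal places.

R = (0.072×11 + 0.025×8.7) / (1 + 0.072×88 + 0.025×86) = 1.009/9.486 = 0.1064 J/s.

0.106 J/s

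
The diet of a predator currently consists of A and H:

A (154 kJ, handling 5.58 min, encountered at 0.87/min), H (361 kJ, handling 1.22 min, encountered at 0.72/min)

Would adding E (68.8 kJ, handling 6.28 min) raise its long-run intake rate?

No

Current rate: (0.87×154 + 0.72×361)/(1 + 0.87×5.58 + 0.72×1.22) = 58.5 kJ/min.
Profitability of E: 68.8/6.28 = 10.96 kJ/min.
10.96 < 58.5, so adding E would lower the average — exclude it.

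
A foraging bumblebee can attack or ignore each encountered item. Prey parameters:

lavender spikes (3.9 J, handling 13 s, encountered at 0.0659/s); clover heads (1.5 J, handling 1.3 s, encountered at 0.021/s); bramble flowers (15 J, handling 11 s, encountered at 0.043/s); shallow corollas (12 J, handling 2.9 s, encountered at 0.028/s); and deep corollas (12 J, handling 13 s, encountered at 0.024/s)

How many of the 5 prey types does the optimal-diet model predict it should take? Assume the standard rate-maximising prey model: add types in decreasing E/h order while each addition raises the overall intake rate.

4

Rank by E/h (J/s): shallow corollas 4.14, bramble flowers 1.36, clover heads 1.15, deep corollas 0.923, lavender spikes 0.3. Include each in turn until the next type's E/h falls below the running intake rate.
Rate on top 1: 0.3108. bramble flowers: 1.36 > 0.3108 → include.
Rate on top 2: 0.6312. clover heads: 1.15 > 0.6312 → include.
Rate on top 3: 0.6402. deep corollas: 0.923 > 0.6402 → include.
Rate on top 4: 0.6868. lavender spikes: 0.3 < 0.6868 → exclude; stop.
Optimal diet: shallow corollas, bramble flowers, clover heads, deep corollas — 4 of 5 types.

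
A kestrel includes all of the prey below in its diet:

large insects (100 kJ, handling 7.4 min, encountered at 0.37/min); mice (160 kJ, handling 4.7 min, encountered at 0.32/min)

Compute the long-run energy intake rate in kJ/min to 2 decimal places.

R = Σλ_iE_i / (1 + Σλ_ih_i)
Numerator: 0.37×100 + 0.32×160 = 88.2
Denominator: 1 + 0.37×7.4 + 0.32×4.7 = 5.242
R = 88.2/5.242 = 16.83 kJ/min

16.83 kJ/min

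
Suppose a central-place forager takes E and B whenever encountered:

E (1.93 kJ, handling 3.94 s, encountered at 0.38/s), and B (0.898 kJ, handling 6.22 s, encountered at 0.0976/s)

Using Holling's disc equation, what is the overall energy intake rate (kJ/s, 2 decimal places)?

0.26 kJ/s

Energy encountered per unit search time: 0.38×1.93 + 0.0976×0.898 = 0.821 kJ/s.
Handling time per unit search time: 0.38×3.94 + 0.0976×6.22 = 2.104.
Rate = 0.821/(1 + 2.104) = 0.2645 kJ/s.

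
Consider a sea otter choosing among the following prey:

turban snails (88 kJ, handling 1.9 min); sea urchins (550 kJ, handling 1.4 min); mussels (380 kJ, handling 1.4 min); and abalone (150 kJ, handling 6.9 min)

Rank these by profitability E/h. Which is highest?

sea urchins

In descending order of E/h:
sea urchins: 550/1.4 = 393 kJ/min
mussels: 380/1.4 = 271 kJ/min
turban snails: 88/1.9 = 46.3 kJ/min
abalone: 150/6.9 = 21.7 kJ/min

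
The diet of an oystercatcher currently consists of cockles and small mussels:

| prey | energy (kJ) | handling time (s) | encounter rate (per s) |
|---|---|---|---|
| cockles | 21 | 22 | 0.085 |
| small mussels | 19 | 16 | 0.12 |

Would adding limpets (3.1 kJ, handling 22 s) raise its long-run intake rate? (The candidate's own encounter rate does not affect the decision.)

No

On cockles and small mussels alone, R = ΣλE/(1+Σλh) = 4.065/4.79 = 0.8486 kJ/s.
Profitability of limpets: 3.1/22 = 0.1409 kJ/s.
Since 0.1409 < R, time spent handling limpets is better spent searching.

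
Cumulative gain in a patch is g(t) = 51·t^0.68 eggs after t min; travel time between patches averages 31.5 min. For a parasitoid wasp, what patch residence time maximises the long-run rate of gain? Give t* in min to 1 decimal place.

66.9 min

Maximise g(t)/(T+t): set derivative to zero → g'(t)(T+t) = g(t).
g'(t) = 0.68·51·t^-0.32. Setting 0.68·51·t^-0.32 = 51·t^0.68/(31.5+t) gives 0.68(31.5+t) = t, so 0.32·t = 0.68×31.5.
t* = 0.68×31.5/0.32 = 66.94 min.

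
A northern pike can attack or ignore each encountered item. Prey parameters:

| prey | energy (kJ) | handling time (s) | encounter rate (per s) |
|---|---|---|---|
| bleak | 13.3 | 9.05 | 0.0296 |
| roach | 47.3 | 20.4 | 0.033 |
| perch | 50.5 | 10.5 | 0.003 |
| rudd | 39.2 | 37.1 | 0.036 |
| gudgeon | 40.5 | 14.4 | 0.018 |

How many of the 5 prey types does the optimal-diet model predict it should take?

4

Rank by E/h (kJ/s): perch 4.81, gudgeon 2.81, roach 2.32, bleak 1.47, rudd 1.06. Include each in turn until the next type's E/h falls below the running intake rate.
Rate on top 1: 0.1469. gudgeon: 2.81 > 0.1469 → include.
Rate on top 2: 0.6822. roach: 2.32 > 0.6822 → include.
Rate on top 3: 1.243. bleak: 1.47 > 1.243 → include.
Rate on top 4: 1.27. rudd: 1.06 < 1.27 → exclude; stop.
Optimal diet: perch, gudgeon, roach, bleak — 4 of 5 types.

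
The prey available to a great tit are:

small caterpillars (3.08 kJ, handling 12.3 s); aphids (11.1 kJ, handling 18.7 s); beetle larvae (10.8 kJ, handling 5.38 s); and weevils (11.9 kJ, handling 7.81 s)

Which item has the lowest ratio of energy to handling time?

In descending order of E/h:
beetle larvae: 10.8/5.38 = 2.01 kJ/s
weevils: 11.9/7.81 = 1.52 kJ/s
aphids: 11.1/18.7 = 0.594 kJ/s
small caterpillars: 3.08/12.3 = 0.25 kJ/s

small caterpillars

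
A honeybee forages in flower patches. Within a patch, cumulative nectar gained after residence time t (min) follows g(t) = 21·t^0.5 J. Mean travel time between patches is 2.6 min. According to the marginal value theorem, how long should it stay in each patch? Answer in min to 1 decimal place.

2.6 min

By the marginal value theorem, leave when the instantaneous gain rate g'(t) equals the habitat-wide average g(t)/(T + t).
g'(t) = 0.5·21·t^-0.5. Setting 0.5·21·t^-0.5 = 21·t^0.5/(2.6+t) gives 0.5(2.6+t) = t, so 0.50·t = 0.5×2.6.
t* = 0.5×2.6/0.50 = 2.6 min.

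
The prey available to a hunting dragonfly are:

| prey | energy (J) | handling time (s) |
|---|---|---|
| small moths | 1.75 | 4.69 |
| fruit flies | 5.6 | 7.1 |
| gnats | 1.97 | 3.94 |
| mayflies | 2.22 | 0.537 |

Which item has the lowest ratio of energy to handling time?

In descending order of E/h:
mayflies: 2.22/0.537 = 4.13 J/s
fruit flies: 5.6/7.1 = 0.789 J/s
gnats: 1.97/3.94 = 0.5 J/s
small moths: 1.75/4.69 = 0.373 J/s

small moths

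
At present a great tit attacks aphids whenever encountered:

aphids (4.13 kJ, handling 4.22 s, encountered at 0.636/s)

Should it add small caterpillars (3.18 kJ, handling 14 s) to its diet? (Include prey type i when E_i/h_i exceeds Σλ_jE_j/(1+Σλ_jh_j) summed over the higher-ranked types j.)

On aphids alone, R = ΣλE/(1+Σλh) = 2.627/3.684 = 0.713 kJ/s.
Profitability of small caterpillars: 3.18/14 = 0.2271 kJ/s.
Since 0.2271 < R, time spent handling small caterpillars is better spent searching.

No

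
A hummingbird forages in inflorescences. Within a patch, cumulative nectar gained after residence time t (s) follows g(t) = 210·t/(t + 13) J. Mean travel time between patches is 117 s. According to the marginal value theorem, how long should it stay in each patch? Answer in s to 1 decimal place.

39.0 s

By the marginal value theorem, leave when the instantaneous gain rate g'(t) equals the habitat-wide average g(t)/(T + t).
g'(t) = 210·13/(t + 13)². Setting 210·13/(t+13)² = 210t/[(t+13)(117+t)] gives 13(117+t) = t(t+13), so t² = 13×117 = 1521.
t* = √1521 = 39 s.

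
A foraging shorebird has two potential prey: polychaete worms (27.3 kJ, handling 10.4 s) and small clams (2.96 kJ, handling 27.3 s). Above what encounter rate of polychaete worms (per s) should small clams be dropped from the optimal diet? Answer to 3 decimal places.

0.004 per s

At the threshold, the rate on polychaete worms alone equals the profitability of small clams: λ·27.3/(1 + λ·10.4) = 2.96/27.3 = 0.1084.
Rearranging, λ(27.3 − 0.1084×10.4) = 0.1084, so λ = 0.1084/26.17 = 0.004143 per s.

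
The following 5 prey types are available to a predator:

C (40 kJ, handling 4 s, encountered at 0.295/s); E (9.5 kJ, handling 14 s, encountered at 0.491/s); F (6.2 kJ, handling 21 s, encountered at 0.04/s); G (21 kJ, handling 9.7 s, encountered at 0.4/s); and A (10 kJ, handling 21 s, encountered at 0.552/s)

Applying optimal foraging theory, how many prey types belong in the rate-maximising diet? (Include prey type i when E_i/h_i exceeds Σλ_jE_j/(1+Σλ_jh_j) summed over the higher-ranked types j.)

1

E/h in descending order: C 10, G 2.16, E 0.679, A 0.476, F 0.295 kJ/s. The optimal diet is the largest prefix of this list for which every included type satisfies E_i/h_i > R on the types above it.
Rate on top 1: 5.413. G: 2.16 < 5.413 → exclude; stop.
Optimal diet: C — 1 of 5 types.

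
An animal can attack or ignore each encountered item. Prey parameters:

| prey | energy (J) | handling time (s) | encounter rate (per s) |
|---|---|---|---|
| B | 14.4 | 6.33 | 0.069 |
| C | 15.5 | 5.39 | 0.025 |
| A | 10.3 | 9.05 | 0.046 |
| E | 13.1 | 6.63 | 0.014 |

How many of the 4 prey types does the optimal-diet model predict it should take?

Rank by E/h (J/s): C 2.88, B 2.27, E 1.98, A 1.14. Include each in turn until the next type's E/h falls below the running intake rate.
Rate on top 1: 0.3415. B: 2.27 > 0.3415 → include.
Rate on top 2: 0.8788. E: 1.98 > 0.8788 → include.
Rate on top 3: 0.94. A: 1.14 > 0.94 → include.
Optimal diet: C, B, E, A — 4 of 4 types.

4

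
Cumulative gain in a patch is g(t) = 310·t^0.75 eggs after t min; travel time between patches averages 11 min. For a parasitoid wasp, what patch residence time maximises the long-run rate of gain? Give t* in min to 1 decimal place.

Maximise g(t)/(T+t): set derivative to zero → g'(t)(T+t) = g(t).
g'(t) = 0.75·310·t^-0.25. Setting 0.75·310·t^-0.25 = 310·t^0.75/(11+t) gives 0.75(11+t) = t, so 0.25·t = 0.75×11.
t* = 0.75×11/0.25 = 33 min.

33.0 min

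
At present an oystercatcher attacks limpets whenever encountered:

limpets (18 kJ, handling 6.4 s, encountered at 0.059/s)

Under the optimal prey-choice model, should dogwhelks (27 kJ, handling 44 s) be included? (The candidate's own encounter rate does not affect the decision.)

On limpets alone, R = ΣλE/(1+Σλh) = 1.062/1.378 = 0.7709 kJ/s.
Profitability of dogwhelks: 27/44 = 0.6136 kJ/s.
0.6136 < 0.7709, so adding dogwhelks would lower the average — exclude it.

No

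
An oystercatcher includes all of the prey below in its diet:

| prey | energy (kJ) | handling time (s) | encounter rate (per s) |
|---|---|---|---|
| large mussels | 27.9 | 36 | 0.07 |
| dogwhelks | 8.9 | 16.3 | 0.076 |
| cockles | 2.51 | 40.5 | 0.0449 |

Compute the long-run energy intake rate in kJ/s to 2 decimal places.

Energy encountered per unit search time: 0.07×27.9 + 0.076×8.9 + 0.0449×2.51 = 2.742 kJ/s.
Handling time per unit search time: 0.07×36 + 0.076×16.3 + 0.0449×40.5 = 5.577.
Rate = 2.742/(1 + 5.577) = 0.4169 kJ/s.

0.42 kJ/s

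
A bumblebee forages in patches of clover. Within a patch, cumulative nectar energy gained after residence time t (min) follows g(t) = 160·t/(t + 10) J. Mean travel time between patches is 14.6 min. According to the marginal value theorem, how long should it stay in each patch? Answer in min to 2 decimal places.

12.08 min

Maximise g(t)/(T+t): set derivative to zero → g'(t)(T+t) = g(t).
g'(t) = 160·10/(t + 10)². Setting 160·10/(t+10)² = 160t/[(t+10)(14.6+t)] gives 10(14.6+t) = t(t+10), so t² = 10×14.6 = 146.
t* = √146 = 12.08 min.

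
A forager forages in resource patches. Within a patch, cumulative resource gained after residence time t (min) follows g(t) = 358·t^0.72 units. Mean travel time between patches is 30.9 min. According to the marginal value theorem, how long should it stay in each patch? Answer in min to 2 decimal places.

Maximise g(t)/(T+t): set derivative to zero → g'(t)(T+t) = g(t).
g'(t) = 0.72·358·t^-0.28. Setting 0.72·358·t^-0.28 = 358·t^0.72/(30.9+t) gives 0.72(30.9+t) = t, so 0.28·t = 0.72×30.9.
t* = 0.72×30.9/0.28 = 79.46 min.

79.46 min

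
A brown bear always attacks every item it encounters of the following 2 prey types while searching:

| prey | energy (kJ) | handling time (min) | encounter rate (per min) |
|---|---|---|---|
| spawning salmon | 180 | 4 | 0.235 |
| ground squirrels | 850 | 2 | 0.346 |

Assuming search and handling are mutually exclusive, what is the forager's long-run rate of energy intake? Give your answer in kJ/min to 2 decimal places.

R = Σλ_iE_i / (1 + Σλ_ih_i)
Numerator: 0.235×180 + 0.346×850 = 336.4
Denominator: 1 + 0.235×4 + 0.346×2 = 2.632
R = 336.4/2.632 = 127.8 kJ/min

127.81 kJ/min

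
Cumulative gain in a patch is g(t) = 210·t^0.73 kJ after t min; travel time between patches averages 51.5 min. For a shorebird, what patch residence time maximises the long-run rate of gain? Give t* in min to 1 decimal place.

139.2 min

Optimal t* satisfies g'(t*) = g(t*)/(T + t*).
g'(t) = 0.73·210·t^-0.27. Setting 0.73·210·t^-0.27 = 210·t^0.73/(51.5+t) gives 0.73(51.5+t) = t, so 0.27·t = 0.73×51.5.
t* = 0.73×51.5/0.27 = 139.2 min.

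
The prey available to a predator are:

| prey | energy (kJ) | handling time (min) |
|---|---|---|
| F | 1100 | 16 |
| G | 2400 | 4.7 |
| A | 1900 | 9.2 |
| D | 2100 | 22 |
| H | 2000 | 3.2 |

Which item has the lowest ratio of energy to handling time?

In descending order of E/h:
H: 2000/3.2 = 625 kJ/min
G: 2400/4.7 = 511 kJ/min
A: 1900/9.2 = 207 kJ/min
D: 2100/22 = 95.5 kJ/min
F: 1100/16 = 68.8 kJ/min

F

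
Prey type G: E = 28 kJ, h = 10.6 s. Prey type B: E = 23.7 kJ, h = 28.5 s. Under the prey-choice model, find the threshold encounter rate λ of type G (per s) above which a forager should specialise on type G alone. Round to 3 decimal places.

0.043 per s

At the threshold, the rate on type G alone equals the profitability of type B: λ·28/(1 + λ·10.6) = 23.7/28.5 = 0.8316.
Rearranging, λ(28 − 0.8316×10.6) = 0.8316, so λ = 0.8316/19.19 = 0.04334 per s.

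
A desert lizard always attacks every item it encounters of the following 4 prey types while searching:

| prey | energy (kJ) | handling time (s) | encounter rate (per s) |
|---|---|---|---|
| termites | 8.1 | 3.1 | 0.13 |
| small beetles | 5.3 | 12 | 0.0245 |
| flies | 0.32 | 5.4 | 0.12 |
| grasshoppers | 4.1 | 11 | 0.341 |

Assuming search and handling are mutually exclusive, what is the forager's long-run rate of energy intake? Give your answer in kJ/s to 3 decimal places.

Energy encountered per unit search time: 0.13×8.1 + 0.0245×5.3 + 0.12×0.32 + 0.341×4.1 = 2.619 kJ/s.
Handling time per unit search time: 0.13×3.1 + 0.0245×12 + 0.12×5.4 + 0.341×11 = 5.096.
Rate = 2.619/(1 + 5.096) = 0.4297 kJ/s.

0.430 kJ/s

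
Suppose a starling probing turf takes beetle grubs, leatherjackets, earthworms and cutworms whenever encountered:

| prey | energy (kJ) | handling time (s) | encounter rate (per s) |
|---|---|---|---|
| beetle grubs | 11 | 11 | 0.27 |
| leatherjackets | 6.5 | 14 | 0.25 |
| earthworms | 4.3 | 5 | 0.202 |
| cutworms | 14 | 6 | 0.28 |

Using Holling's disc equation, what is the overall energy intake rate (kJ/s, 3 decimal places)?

R = (0.27×11 + 0.25×6.5 + 0.202×4.3 + 0.28×14) / (1 + 0.27×11 + 0.25×14 + 0.202×5 + 0.28×6) = 9.384/10.16 = 0.9236 kJ/s.

0.924 kJ/s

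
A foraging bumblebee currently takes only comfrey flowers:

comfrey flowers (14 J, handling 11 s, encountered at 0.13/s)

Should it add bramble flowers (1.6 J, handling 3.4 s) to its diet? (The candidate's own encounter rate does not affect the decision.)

No

On comfrey flowers alone, R = ΣλE/(1+Σλh) = 1.82/2.43 = 0.749 J/s.
bramble flowers: E/h = 1.6/3.4 = 0.4706 J/s.
Since 0.4706 < R, time spent handling bramble flowers is better spent searching.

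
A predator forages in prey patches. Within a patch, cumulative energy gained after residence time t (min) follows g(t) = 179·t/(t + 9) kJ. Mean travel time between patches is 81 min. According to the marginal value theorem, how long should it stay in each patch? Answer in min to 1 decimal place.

Optimal t* satisfies g'(t*) = g(t*)/(T + t*).
g'(t) = 179·9/(t + 9)². Setting 179·9/(t+9)² = 179t/[(t+9)(81+t)] gives 9(81+t) = t(t+9), so t² = 9×81 = 729.
t* = √729 = 27 min.

27.0 min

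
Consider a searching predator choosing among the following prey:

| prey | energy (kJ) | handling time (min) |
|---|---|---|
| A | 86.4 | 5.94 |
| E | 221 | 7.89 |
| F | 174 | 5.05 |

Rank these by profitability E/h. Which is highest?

F

Profitability E/h (kJ/min): A = 86.4/5.94 = 14.5, E = 221/7.89 = 28, F = 174/5.05 = 34.5.
Ranked: F > E > A.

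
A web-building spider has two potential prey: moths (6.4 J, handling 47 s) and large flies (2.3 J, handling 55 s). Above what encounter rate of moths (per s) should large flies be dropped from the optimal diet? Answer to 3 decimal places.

0.009 per s

At the threshold, the rate on moths alone equals the profitability of large flies: λ·6.4/(1 + λ·47) = 2.3/55 = 0.04182.
Rearranging, λ(6.4 − 0.04182×47) = 0.04182, so λ = 0.04182/4.435 = 0.00943 per s.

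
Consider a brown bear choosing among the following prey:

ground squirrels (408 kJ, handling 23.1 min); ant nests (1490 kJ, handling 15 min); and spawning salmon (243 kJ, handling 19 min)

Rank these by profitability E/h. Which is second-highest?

ground squirrels

Profitability E/h (kJ/min): ground squirrels = 408/23.1 = 17.7, ant nests = 1490/15 = 99.3, spawning salmon = 243/19 = 12.8.
Ranked: ant nests > ground squirrels > spawning salmon.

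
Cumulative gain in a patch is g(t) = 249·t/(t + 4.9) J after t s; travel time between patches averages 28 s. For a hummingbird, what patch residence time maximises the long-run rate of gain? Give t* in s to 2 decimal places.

By the marginal value theorem, leave when the instantaneous gain rate g'(t) equals the habitat-wide average g(t)/(T + t).
g'(t) = 249·4.9/(t + 4.9)². Setting 249·4.9/(t+4.9)² = 249t/[(t+4.9)(28+t)] gives 4.9(28+t) = t(t+4.9), so t² = 4.9×28 = 137.2.
t* = √137.2 = 11.71 s.

11.71 s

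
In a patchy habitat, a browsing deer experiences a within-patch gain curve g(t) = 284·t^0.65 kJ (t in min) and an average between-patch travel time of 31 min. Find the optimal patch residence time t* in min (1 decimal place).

57.6 min

By the marginal value theorem, leave when the instantaneous gain rate g'(t) equals the habitat-wide average g(t)/(T + t).
g'(t) = 0.65·284·t^-0.35. Setting 0.65·284·t^-0.35 = 284·t^0.65/(31+t) gives 0.65(31+t) = t, so 0.35·t = 0.65×31.
t* = 0.65×31/0.35 = 57.57 min.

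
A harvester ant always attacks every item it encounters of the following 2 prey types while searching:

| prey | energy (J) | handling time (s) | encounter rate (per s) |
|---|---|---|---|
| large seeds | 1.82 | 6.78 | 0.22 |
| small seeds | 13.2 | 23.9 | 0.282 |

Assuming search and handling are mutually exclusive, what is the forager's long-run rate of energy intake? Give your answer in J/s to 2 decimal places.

0.45 J/s

R = Σλ_iE_i / (1 + Σλ_ih_i)
Numerator: 0.22×1.82 + 0.282×13.2 = 4.123
Denominator: 1 + 0.22×6.78 + 0.282×23.9 = 9.231
R = 4.123/9.231 = 0.4466 J/s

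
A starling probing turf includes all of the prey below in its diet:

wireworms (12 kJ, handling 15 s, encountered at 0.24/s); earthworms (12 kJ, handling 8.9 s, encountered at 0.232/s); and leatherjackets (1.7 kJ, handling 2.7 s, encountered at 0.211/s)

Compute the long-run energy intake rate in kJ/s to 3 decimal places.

Energy encountered per unit search time: 0.24×12 + 0.232×12 + 0.211×1.7 = 6.023 kJ/s.
Handling time per unit search time: 0.24×15 + 0.232×8.9 + 0.211×2.7 = 6.234.
Rate = 6.023/(1 + 6.234) = 0.8325 kJ/s.

0.832 kJ/s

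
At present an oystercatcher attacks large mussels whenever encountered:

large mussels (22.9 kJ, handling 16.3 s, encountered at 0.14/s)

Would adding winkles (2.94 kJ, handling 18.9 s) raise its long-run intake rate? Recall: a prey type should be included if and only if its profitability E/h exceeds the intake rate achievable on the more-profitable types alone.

On large mussels alone, R = ΣλE/(1+Σλh) = 3.206/3.282 = 0.9768 kJ/s.
winkles: E/h = 2.94/18.9 = 0.1556 kJ/s.
0.1556 < 0.9768, so adding winkles would lower the average — exclude it.

No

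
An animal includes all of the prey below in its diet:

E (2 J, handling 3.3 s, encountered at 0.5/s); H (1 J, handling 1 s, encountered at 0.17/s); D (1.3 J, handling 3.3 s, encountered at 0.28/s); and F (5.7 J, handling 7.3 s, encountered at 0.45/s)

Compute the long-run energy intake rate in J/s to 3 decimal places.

0.583 J/s

Energy encountered per unit search time: 0.5×2 + 0.17×1 + 0.28×1.3 + 0.45×5.7 = 4.099 J/s.
Handling time per unit search time: 0.5×3.3 + 0.17×1 + 0.28×3.3 + 0.45×7.3 = 6.029.
Rate = 4.099/(1 + 6.029) = 0.5832 J/s.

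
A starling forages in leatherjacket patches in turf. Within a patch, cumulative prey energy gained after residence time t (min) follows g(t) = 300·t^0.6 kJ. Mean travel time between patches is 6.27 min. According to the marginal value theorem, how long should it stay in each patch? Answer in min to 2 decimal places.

Maximise g(t)/(T+t): set derivative to zero → g'(t)(T+t) = g(t).
g'(t) = 0.6·300·t^-0.4. Setting 0.6·300·t^-0.4 = 300·t^0.6/(6.27+t) gives 0.6(6.27+t) = t, so 0.40·t = 0.6×6.27.
t* = 0.6×6.27/0.40 = 9.405 min.

9.40 min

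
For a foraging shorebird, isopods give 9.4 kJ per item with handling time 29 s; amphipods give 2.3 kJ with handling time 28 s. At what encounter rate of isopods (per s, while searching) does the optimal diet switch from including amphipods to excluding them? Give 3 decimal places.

0.012 per s

The zero-one rule: include amphipods iff E₂/h₂ > λE₁/(1+λh₁). Equality gives the switch point.
λE₁h₂ = E₂ + λE₂h₁ ⇒ λ = E₂/(E₁h₂ − E₂h₁) = 2.3/(263.2 − 66.7) = 0.0117 per s.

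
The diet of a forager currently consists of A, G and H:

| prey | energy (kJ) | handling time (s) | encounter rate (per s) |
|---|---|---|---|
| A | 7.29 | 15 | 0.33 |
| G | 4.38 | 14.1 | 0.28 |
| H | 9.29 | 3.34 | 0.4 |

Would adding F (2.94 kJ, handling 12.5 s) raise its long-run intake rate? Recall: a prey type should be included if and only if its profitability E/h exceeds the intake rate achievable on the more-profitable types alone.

Intake rate on the current diet: R = (0.33×7.29 + 0.28×4.38 + 0.4×9.29) / (1 + 0.33×15 + 0.28×14.1 + 0.4×3.34) = 7.348/11.23 = 0.6541 kJ/s.
Profitability of F: 2.94/12.5 = 0.2352 kJ/s.
Since 0.2352 < R, time spent handling F is better spent searching.

No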